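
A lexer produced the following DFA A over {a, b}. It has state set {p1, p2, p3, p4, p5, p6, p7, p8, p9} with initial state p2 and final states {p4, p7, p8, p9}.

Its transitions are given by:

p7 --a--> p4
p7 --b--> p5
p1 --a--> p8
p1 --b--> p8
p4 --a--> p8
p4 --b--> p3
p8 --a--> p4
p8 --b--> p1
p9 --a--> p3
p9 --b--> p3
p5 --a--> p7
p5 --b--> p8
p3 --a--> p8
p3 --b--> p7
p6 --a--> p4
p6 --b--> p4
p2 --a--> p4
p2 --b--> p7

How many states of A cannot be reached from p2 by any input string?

BFS from p2 reaches {p1, p2, p3, p4, p5, p7, p8}; the 2 state(s) p6, p9 are never visited.

2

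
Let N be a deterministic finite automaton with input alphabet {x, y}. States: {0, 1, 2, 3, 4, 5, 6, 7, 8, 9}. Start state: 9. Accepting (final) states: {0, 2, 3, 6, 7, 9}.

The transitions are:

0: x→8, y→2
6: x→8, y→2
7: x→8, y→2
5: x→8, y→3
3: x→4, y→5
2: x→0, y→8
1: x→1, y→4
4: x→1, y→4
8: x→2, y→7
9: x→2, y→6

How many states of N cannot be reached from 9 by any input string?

4

BFS from 9 reaches {0, 2, 6, 7, 8, 9}; the 4 state(s) 1, 3, 4, 5 are never visited.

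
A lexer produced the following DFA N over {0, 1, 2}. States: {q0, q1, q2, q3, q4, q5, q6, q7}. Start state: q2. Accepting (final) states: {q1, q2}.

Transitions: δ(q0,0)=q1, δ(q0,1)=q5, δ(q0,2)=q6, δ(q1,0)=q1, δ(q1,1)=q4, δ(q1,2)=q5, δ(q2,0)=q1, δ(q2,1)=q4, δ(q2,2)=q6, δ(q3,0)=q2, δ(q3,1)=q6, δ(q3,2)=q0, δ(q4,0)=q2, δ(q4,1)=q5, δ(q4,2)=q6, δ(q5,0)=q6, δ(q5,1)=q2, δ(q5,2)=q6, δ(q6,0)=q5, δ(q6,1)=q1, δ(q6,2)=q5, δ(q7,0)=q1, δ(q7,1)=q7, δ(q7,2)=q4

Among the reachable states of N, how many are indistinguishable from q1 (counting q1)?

Reachable states from the start: {q1,q2,q4,q5,q6}. Unreachable: {q0,q3,q7} — drop them.
Initial partition by acceptance: {q1,q2} | {q4,q5,q6}.
On input 0, block {q4,q5,q6} splits into {q5,q6} and {q4}.
The partition is now stable with 3 blocks: {q1,q2} | {q5,q6} | {q4}.
State q1 belongs to the block {q1,q2}, which has 2 states.

2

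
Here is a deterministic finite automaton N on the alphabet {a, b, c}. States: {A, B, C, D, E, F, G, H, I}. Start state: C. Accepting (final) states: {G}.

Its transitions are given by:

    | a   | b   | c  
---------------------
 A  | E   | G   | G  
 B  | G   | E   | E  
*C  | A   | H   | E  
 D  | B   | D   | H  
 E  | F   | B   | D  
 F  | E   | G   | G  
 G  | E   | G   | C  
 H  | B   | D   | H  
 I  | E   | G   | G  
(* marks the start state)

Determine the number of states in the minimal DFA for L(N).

6

States {I} cannot be reached from the start state, so discard them.
Initial partition by acceptance: {G} | {A,B,C,D,E,F,H}.
Split {A,B,C,D,E,F,H} by δ(·,a) → {A,C,D,E,F,H} and {B}.
Refine {A,C,D,E,F,H} on symbol a: members go to different blocks, giving {A,C,E,F} and {D,H}.
Split {A,C,E,F} by δ(·,b) → {A,F} and {C} and {E}.
Stable partition: {G} | {A,F} | {B} | {D,H} | {C} | {E} — 6 equivalence classes.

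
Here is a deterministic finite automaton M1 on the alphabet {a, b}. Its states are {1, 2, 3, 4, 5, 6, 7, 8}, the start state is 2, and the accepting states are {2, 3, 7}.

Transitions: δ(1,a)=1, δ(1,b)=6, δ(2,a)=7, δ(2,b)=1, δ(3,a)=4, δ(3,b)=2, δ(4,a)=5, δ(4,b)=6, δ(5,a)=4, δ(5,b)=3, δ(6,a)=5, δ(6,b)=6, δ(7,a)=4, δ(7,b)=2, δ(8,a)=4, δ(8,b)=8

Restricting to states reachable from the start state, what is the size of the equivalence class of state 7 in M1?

2

First remove the unreachable states {8}; 7 states remain.
Initial partition by acceptance: {2,3,7} | {1,4,5,6}.
Split {2,3,7} by δ(·,a) → {3,7} and {2}.
Refine {1,4,5,6} on symbol b: members go to different blocks, giving {1,4,6} and {5}.
Split {1,4,6} by δ(·,a) → {4,6} and {1}.
The partition is now stable with 5 blocks: {3,7} | {4,6} | {2} | {5} | {1}.
The equivalence class containing 7 is {3,7}, of size 2.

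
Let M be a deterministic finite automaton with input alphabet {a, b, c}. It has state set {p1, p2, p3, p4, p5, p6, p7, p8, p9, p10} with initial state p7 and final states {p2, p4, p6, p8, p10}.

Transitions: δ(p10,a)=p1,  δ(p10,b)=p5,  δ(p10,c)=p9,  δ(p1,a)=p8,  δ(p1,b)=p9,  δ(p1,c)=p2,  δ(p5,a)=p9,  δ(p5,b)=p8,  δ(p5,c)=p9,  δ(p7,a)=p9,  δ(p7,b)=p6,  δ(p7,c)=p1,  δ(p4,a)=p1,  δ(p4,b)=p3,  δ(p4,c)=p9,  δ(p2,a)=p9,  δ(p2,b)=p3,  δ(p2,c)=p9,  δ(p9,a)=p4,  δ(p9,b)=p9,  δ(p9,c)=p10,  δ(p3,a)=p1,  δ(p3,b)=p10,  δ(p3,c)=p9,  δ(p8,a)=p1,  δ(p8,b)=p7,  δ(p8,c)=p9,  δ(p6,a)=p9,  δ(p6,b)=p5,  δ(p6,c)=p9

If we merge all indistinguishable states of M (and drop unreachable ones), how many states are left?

Every state is reachable, so we keep all 10.
P0 = {p2,p4,p6,p8,p10} | {p1,p3,p5,p7,p9}.
Refine {p1,p3,p5,p7,p9} on symbol a: members go to different blocks, giving {p3,p5,p7} and {p1,p9}.
No further refinement is possible. Final partition (3 blocks): {p2,p4,p6,p8,p10} | {p3,p5,p7} | {p1,p9}.

3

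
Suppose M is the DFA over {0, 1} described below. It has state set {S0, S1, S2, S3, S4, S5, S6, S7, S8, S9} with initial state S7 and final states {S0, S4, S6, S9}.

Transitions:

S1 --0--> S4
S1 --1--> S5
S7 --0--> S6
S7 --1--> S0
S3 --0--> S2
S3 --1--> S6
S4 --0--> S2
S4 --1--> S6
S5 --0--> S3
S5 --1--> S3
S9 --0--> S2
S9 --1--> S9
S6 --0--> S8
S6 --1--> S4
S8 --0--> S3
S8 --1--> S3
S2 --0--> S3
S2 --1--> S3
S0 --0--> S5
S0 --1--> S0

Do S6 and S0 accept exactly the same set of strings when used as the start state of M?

States {S1,S9} cannot be reached from the start state, so discard them.
Start with accepting vs non-accepting: {S0,S4,S6} | {S2,S3,S5,S7,S8}.
Split {S2,S3,S5,S7,S8} by δ(·,0) → {S2,S3,S5,S8} and {S7}.
Refine {S2,S3,S5,S8} on symbol 1: members go to different blocks, giving {S2,S5,S8} and {S3}.
Stable partition: {S0,S4,S6} | {S2,S5,S8} | {S7} | {S3} — 4 equivalence classes.
S6 and S0 lie in the same block of the stable partition, so they are equivalent — no string distinguishes them.

Yes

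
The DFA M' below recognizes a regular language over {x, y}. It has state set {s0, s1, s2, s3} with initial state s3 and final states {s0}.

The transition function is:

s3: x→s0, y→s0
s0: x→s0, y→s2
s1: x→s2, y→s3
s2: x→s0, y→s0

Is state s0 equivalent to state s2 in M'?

Reachable states from the start: {s0,s2,s3}. Unreachable: {s1} — drop them.
Initial partition by acceptance: {s0} | {s2,s3}.
Stable partition: {s0} | {s2,s3} — 2 equivalence classes.
s0 and s2 end up in different blocks, so they are distinguishable. For instance, the string 'ε' is accepted from only s0.

No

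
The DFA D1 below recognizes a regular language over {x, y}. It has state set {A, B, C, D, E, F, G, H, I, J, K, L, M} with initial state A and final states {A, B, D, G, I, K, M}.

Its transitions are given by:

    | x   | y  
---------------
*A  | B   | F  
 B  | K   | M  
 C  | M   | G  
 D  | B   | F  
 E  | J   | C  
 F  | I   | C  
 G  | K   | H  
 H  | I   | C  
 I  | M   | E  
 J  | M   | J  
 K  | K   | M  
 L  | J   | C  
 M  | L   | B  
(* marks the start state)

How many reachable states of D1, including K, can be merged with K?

2

States {D} cannot be reached from the start state, so discard them.
Start with accepting vs non-accepting: {A,B,G,I,K,M} | {C,E,F,H,J,L}.
Refine {A,B,G,I,K,M} on symbol x: members go to different blocks, giving {A,B,G,I,K} and {M}.
Split {A,B,G,I,K} by δ(·,x) → {A,B,G,K} and {I}.
Refine {A,B,G,K} on symbol y: members go to different blocks, giving {A,G} and {B,K}.
Split {C,E,F,H,J,L} by δ(·,x) → {C,J} and {E,L} and {F,H}.
Refine {C,J} on symbol y: members go to different blocks, giving {C} and {J}.
Stable partition: {A,G} | {C} | {M} | {I} | {B,K} | {E,L} | {F,H} | {J} — 8 equivalence classes.
State K belongs to the block {B,K}, which has 2 states.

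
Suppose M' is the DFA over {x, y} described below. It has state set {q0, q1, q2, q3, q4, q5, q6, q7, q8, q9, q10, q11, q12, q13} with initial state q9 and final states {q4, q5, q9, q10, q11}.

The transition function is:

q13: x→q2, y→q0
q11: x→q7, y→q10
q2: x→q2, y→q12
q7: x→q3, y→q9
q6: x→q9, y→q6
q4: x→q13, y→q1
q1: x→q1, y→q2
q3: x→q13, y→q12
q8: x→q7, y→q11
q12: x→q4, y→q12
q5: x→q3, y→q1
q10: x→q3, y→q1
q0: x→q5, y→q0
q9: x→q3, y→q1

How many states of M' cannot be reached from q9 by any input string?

5

BFS from q9 reaches {q0, q1, q2, q3, q4, q5, q9, q12, q13}; the 5 state(s) q6, q7, q8, q10, q11 are never visited.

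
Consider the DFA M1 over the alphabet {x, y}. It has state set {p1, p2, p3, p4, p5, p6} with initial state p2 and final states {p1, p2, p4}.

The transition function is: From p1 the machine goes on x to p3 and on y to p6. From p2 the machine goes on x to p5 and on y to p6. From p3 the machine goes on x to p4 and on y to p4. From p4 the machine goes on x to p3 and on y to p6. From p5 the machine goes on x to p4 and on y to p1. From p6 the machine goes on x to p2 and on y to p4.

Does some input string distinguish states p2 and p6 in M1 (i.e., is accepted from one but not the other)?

All states are reachable from the start state.
Start with accepting vs non-accepting: {p1,p2,p4} | {p3,p5,p6}.
The partition is now stable with 2 blocks: {p1,p2,p4} | {p3,p5,p6}.
p2 and p6 end up in different blocks, so they are distinguishable. For instance, the string 'ε' is accepted from only p2.

Yes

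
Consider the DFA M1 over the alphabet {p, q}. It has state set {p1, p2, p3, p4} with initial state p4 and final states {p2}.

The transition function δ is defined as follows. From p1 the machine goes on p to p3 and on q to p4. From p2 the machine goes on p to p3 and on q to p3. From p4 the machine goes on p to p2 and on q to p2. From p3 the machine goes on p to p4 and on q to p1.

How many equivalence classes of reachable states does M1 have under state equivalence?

Initial partition by acceptance: {p2} | {p1,p3,p4}.
Refine {p1,p3,p4} on symbol p: members go to different blocks, giving {p1,p3} and {p4}.
Split {p1,p3} by δ(·,p) → {p1} and {p3}.
No further refinement is possible. Final partition (4 blocks): {p2} | {p1} | {p4} | {p3}.

4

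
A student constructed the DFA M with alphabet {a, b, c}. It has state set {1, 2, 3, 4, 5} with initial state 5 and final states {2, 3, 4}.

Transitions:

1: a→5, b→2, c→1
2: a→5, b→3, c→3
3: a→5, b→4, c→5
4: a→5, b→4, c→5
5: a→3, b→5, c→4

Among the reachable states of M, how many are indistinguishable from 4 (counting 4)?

Reachable states from the start: {3,4,5}. Unreachable: {1,2} — drop them.
P0 = {3,4} | {5}.
The partition is now stable with 2 blocks: {3,4} | {5}.
The equivalence class containing 4 is {3,4}, of size 2.

2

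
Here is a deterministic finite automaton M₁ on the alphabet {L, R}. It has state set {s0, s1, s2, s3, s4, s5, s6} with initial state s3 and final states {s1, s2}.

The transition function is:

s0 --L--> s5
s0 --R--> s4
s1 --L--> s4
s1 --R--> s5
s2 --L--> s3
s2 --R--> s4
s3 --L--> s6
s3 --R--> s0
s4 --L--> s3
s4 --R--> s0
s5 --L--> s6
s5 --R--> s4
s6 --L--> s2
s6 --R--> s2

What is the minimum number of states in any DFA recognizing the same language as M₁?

4

First remove the unreachable states {s1}; 6 states remain.
P0 = {s2} | {s0,s3,s4,s5,s6}.
On input L, block {s0,s3,s4,s5,s6} splits into {s0,s3,s4,s5} and {s6}.
On input L, block {s0,s3,s4,s5} splits into {s0,s4} and {s3,s5}.
Stable partition: {s2} | {s0,s4} | {s6} | {s3,s5} — 4 equivalence classes.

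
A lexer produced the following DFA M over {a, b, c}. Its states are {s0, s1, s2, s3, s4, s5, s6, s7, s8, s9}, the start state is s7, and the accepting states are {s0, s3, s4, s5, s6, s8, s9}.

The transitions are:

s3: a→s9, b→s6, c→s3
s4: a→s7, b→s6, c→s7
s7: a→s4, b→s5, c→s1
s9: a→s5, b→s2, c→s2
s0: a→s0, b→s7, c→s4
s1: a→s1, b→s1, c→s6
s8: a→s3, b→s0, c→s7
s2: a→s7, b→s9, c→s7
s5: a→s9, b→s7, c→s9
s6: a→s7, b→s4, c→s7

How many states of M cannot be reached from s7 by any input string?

Starting at s7 and following transitions, the reachable set is {s1, s2, s4, s5, s6, s7, s9}. That leaves s0, s3, s8 unreachable — 3 in total.

3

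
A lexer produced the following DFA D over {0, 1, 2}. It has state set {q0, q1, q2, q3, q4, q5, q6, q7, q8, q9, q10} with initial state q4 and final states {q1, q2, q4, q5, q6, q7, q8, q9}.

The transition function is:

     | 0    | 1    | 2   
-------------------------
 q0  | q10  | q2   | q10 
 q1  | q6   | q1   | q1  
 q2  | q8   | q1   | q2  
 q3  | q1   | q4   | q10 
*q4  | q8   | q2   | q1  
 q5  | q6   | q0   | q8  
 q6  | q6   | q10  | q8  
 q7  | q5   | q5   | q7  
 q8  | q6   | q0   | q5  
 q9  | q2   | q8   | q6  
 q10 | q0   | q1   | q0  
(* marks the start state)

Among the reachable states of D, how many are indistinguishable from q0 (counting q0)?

Reachable states from the start: {q0,q1,q2,q4,q5,q6,q8,q10}. Unreachable: {q3,q7,q9} — drop them.
P0 = {q1,q2,q4,q5,q6,q8} | {q0,q10}.
On input 1, block {q1,q2,q4,q5,q6,q8} splits into {q1,q2,q4} and {q5,q6,q8}.
The partition is now stable with 3 blocks: {q1,q2,q4} | {q0,q10} | {q5,q6,q8}.
The equivalence class containing q0 is {q0,q10}, of size 2.

2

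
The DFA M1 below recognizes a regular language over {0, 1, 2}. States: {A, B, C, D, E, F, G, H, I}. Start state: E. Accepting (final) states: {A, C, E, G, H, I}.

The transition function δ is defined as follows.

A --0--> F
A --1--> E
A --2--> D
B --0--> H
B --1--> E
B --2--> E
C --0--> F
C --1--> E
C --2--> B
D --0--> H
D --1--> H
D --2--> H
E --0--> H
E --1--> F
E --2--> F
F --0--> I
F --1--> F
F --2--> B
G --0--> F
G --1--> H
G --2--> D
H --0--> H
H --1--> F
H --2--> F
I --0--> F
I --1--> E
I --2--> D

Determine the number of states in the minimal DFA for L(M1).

Reachable states from the start: {B,D,E,F,H,I}. Unreachable: {A,C,G} — drop them.
Initial partition by acceptance: {E,H,I} | {B,D,F}.
Split {E,H,I} by δ(·,0) → {E,H} and {I}.
Refine {B,D,F} on symbol 0: members go to different blocks, giving {B,D} and {F}.
The partition is now stable with 4 blocks: {E,H} | {B,D} | {I} | {F}.

4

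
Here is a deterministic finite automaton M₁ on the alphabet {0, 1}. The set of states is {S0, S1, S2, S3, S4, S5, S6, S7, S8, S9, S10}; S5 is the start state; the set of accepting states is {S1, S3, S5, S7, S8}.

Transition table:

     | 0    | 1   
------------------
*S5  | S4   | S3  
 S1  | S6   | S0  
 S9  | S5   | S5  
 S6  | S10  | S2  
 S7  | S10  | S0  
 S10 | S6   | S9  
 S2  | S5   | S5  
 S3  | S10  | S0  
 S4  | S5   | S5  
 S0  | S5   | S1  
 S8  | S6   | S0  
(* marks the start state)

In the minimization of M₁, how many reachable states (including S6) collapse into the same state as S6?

2

Reachable states from the start: {S0,S1,S2,S3,S4,S5,S6,S9,S10}. Unreachable: {S7,S8} — drop them.
P0 = {S1,S3,S5} | {S0,S2,S4,S6,S9,S10}.
Split {S1,S3,S5} by δ(·,1) → {S1,S3} and {S5}.
Split {S0,S2,S4,S6,S9,S10} by δ(·,0) → {S0,S2,S4,S9} and {S6,S10}.
On input 1, block {S0,S2,S4,S9} splits into {S2,S4,S9} and {S0}.
Stable partition: {S1,S3} | {S2,S4,S9} | {S5} | {S6,S10} | {S0} — 5 equivalence classes.
State S6 belongs to the block {S6,S10}, which has 2 states.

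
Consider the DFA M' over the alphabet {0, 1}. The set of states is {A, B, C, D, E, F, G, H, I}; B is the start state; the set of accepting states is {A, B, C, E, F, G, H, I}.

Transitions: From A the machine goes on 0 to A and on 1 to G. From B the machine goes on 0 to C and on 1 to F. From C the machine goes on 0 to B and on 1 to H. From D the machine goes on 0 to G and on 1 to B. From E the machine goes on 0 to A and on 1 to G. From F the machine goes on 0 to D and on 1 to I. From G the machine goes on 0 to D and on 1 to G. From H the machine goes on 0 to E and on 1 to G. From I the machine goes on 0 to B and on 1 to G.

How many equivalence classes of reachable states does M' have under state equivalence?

All states are reachable from the start state.
P0 = {A,B,C,E,F,G,H,I} | {D}.
Refine {A,B,C,E,F,G,H,I} on symbol 0: members go to different blocks, giving {A,B,C,E,H,I} and {F,G}.
On input 1, block {A,B,C,E,H,I} splits into {A,B,E,H,I} and {C}.
Refine {A,B,E,H,I} on symbol 0: members go to different blocks, giving {A,E,H,I} and {B}.
On input 0, block {A,E,H,I} splits into {A,E,H} and {I}.
On input 1, block {F,G} splits into {F} and {G}.
No further refinement is possible. Final partition (7 blocks): {A,E,H} | {D} | {F} | {C} | {B} | {I} | {G}.

7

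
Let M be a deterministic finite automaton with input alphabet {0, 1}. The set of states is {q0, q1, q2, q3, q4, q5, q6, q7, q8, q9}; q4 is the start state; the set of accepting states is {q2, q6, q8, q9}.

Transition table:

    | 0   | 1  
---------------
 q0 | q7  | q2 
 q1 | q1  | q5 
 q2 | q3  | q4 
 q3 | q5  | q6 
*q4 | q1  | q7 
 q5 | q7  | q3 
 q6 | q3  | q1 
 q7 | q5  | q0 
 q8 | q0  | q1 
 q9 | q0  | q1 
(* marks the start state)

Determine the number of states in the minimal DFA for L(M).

States {q8,q9} cannot be reached from the start state, so discard them.
Initial partition by acceptance: {q2,q6} | {q0,q1,q3,q4,q5,q7}.
Refine {q0,q1,q3,q4,q5,q7} on symbol 1: members go to different blocks, giving {q1,q4,q5,q7} and {q0,q3}.
Refine {q1,q4,q5,q7} on symbol 1: members go to different blocks, giving {q1,q4} and {q5,q7}.
No further refinement is possible. Final partition (4 blocks): {q2,q6} | {q1,q4} | {q0,q3} | {q5,q7}.

4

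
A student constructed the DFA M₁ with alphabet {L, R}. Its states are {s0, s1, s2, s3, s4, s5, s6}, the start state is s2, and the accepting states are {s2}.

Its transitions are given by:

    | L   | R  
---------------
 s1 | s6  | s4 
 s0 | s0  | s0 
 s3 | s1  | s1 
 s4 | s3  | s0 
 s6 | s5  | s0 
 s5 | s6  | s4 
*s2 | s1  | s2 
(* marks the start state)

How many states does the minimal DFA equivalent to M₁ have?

All states are reachable from the start state.
Start with accepting vs non-accepting: {s2} | {s0,s1,s3,s4,s5,s6}.
The partition is now stable with 2 blocks: {s2} | {s0,s1,s3,s4,s5,s6}.

2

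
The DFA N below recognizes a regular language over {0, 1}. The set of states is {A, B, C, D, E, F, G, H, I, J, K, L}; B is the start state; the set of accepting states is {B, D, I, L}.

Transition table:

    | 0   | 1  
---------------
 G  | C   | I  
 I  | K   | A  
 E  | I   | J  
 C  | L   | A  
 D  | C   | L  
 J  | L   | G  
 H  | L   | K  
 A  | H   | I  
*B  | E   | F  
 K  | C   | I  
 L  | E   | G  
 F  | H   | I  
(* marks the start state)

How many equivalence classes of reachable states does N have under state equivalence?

First remove the unreachable states {D}; 11 states remain.
Initial partition by acceptance: {B,I,L} | {A,C,E,F,G,H,J,K}.
Refine {A,C,E,F,G,H,J,K} on symbol 0: members go to different blocks, giving {A,F,G,K} and {C,E,H,J}.
Refine {B,I,L} on symbol 0: members go to different blocks, giving {B,L} and {I}.
Refine {C,E,H,J} on symbol 0: members go to different blocks, giving {C,H,J} and {E}.
Stable partition: {B,L} | {A,F,G,K} | {C,H,J} | {I} | {E} — 5 equivalence classes.

5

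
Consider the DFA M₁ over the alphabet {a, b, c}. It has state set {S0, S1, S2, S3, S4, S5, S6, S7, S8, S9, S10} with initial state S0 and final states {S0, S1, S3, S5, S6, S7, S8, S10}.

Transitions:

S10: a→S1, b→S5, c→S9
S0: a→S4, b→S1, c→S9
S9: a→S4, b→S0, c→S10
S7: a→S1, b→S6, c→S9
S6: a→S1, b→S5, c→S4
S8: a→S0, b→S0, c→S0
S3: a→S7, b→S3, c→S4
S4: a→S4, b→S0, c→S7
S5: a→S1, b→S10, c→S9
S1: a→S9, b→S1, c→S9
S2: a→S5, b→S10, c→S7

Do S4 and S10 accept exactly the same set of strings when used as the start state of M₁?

No

Reachable states from the start: {S0,S1,S4,S5,S6,S7,S9,S10}. Unreachable: {S2,S3,S8} — drop them.
Start with accepting vs non-accepting: {S0,S1,S5,S6,S7,S10} | {S4,S9}.
Split {S0,S1,S5,S6,S7,S10} by δ(·,a) → {S5,S6,S7,S10} and {S0,S1}.
No further refinement is possible. Final partition (3 blocks): {S5,S6,S7,S10} | {S4,S9} | {S0,S1}.
S4 and S10 end up in different blocks, so they are distinguishable. For instance, the string 'ε' is accepted from only S10.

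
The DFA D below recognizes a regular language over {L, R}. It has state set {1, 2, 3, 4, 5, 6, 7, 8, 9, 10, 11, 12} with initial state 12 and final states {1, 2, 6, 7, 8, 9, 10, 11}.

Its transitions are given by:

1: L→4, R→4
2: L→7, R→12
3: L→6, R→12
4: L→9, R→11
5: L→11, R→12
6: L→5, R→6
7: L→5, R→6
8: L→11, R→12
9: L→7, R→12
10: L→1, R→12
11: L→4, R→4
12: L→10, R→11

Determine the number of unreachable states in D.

3

Starting at 12 and following transitions, the reachable set is {1, 4, 5, 6, 7, 9, 10, 11, 12}. That leaves 2, 3, 8 unreachable — 3 in total.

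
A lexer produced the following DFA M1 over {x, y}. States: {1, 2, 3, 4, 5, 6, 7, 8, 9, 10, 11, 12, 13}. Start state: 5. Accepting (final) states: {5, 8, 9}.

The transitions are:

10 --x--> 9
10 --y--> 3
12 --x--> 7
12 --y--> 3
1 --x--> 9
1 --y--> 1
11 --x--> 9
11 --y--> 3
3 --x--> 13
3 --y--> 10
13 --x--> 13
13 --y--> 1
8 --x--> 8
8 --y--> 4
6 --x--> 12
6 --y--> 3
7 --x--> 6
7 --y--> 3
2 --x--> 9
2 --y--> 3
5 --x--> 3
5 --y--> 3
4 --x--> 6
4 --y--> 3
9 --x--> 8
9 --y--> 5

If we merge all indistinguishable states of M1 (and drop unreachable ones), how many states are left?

8

States {2,11} cannot be reached from the start state, so discard them.
Initial partition by acceptance: {5,8,9} | {1,3,4,6,7,10,12,13}.
Split {5,8,9} by δ(·,x) → {8,9} and {5}.
Split {8,9} by δ(·,y) → {8} and {9}.
On input x, block {1,3,4,6,7,10,12,13} splits into {3,4,6,7,12,13} and {1,10}.
On input y, block {3,4,6,7,12,13} splits into {4,6,7,12} and {3,13}.
Split {1,10} by δ(·,y) → {1} and {10}.
Refine {3,13} on symbol y: members go to different blocks, giving {3} and {13}.
The partition is now stable with 8 blocks: {8} | {4,6,7,12} | {5} | {9} | {1} | {3} | {10} | {13}.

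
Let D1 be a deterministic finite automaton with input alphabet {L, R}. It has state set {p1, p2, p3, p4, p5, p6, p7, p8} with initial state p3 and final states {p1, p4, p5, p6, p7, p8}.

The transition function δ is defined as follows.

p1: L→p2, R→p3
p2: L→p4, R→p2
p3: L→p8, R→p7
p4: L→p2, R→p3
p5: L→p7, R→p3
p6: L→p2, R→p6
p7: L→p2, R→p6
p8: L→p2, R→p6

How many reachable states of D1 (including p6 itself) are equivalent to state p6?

States {p1,p5} cannot be reached from the start state, so discard them.
Initial partition by acceptance: {p4,p6,p7,p8} | {p2,p3}.
On input R, block {p4,p6,p7,p8} splits into {p6,p7,p8} and {p4}.
Split {p2,p3} by δ(·,L) → {p2} and {p3}.
The partition is now stable with 4 blocks: {p6,p7,p8} | {p2} | {p4} | {p3}.
The equivalence class containing p6 is {p6,p7,p8}, of size 3.

3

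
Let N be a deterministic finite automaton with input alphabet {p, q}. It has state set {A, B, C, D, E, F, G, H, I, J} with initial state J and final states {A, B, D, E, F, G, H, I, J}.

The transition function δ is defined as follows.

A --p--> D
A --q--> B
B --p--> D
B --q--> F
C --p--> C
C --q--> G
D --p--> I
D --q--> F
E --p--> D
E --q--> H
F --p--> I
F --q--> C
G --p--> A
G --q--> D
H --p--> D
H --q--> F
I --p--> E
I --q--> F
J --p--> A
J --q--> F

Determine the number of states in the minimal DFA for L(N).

All states are reachable from the start state.
Initial partition by acceptance: {A,B,D,E,F,G,H,I,J} | {C}.
Split {A,B,D,E,F,G,H,I,J} by δ(·,q) → {A,B,D,E,G,H,I,J} and {F}.
Split {A,B,D,E,G,H,I,J} by δ(·,q) → {B,D,H,I,J} and {A,E,G}.
Refine {B,D,H,I,J} on symbol p: members go to different blocks, giving {B,D,H} and {I,J}.
Refine {B,D,H} on symbol p: members go to different blocks, giving {B,H} and {D}.
On input p, block {A,E,G} splits into {A,E} and {G}.
The partition is now stable with 7 blocks: {B,H} | {C} | {F} | {A,E} | {I,J} | {D} | {G}.

7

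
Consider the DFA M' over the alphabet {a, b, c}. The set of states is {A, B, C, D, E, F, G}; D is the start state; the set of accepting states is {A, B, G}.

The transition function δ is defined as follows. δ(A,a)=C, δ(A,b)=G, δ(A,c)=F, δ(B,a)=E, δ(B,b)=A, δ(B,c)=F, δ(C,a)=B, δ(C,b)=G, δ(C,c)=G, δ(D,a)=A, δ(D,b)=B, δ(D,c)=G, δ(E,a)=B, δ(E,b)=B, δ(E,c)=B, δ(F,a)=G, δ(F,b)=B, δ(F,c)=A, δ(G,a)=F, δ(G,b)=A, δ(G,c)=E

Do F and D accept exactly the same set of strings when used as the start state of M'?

Initial partition by acceptance: {A,B,G} | {C,D,E,F}.
The partition is now stable with 2 blocks: {A,B,G} | {C,D,E,F}.
F and D lie in the same block of the stable partition, so they are equivalent — no string distinguishes them.

Yes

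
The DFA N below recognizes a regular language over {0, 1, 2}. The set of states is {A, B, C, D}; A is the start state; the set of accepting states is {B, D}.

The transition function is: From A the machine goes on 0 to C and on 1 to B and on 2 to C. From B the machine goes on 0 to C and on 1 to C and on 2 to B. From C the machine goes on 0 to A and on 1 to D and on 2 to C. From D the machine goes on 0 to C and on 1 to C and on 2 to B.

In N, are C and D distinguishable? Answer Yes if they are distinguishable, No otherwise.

Yes

Every state is reachable, so we keep all 4.
Start with accepting vs non-accepting: {B,D} | {A,C}.
No further refinement is possible. Final partition (2 blocks): {B,D} | {A,C}.
C and D end up in different blocks, so they are distinguishable. For instance, the string 'ε' is accepted from only D.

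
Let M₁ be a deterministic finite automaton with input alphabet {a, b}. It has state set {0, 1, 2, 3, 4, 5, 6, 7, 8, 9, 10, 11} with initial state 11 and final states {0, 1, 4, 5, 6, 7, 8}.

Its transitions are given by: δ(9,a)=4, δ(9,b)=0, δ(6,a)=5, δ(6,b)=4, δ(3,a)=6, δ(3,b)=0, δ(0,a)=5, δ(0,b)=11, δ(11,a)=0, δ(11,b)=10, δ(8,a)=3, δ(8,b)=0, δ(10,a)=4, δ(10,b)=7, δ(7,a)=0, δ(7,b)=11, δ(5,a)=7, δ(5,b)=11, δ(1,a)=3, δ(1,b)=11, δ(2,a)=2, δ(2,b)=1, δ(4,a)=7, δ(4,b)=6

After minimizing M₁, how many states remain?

4

Reachable states from the start: {0,4,5,6,7,10,11}. Unreachable: {1,2,3,8,9} — drop them.
Start with accepting vs non-accepting: {0,4,5,6,7} | {10,11}.
Split {0,4,5,6,7} by δ(·,b) → {0,5,7} and {4,6}.
Refine {10,11} on symbol a: members go to different blocks, giving {10} and {11}.
Stable partition: {0,5,7} | {10} | {4,6} | {11} — 4 equivalence classes.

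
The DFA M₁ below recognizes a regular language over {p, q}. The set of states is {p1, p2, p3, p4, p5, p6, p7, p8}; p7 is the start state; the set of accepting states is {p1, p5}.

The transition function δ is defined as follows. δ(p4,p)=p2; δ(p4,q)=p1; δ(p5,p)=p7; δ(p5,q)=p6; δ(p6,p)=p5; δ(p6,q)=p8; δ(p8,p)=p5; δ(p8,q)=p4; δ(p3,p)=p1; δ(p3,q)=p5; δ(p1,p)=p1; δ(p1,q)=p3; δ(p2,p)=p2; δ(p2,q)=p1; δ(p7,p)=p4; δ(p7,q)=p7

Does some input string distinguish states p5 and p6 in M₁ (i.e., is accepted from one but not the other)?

Yes

P0 = {p1,p5} | {p2,p3,p4,p6,p7,p8}.
On input p, block {p1,p5} splits into {p1} and {p5}.
On input p, block {p2,p3,p4,p6,p7,p8} splits into {p2,p4,p7} and {p6,p8} and {p3}.
On input q, block {p2,p4,p7} splits into {p2,p4} and {p7}.
On input q, block {p6,p8} splits into {p6} and {p8}.
No further refinement is possible. Final partition (7 blocks): {p1} | {p2,p4} | {p5} | {p6} | {p3} | {p7} | {p8}.
p5 and p6 end up in different blocks, so they are distinguishable. For instance, the string 'ε' is accepted from only p5.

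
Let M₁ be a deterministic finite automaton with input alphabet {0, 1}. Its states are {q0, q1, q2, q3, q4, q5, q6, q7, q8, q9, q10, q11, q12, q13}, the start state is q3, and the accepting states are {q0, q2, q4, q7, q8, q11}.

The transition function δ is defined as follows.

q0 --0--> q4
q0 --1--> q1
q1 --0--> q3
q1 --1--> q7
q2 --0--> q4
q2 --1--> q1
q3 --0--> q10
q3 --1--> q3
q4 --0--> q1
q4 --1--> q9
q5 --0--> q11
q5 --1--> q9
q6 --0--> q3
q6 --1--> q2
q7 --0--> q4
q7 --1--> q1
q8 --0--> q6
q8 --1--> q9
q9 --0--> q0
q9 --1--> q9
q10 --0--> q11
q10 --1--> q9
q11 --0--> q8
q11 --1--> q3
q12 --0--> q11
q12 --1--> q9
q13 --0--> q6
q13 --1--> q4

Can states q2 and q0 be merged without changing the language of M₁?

States {q5,q12,q13} cannot be reached from the start state, so discard them.
Start with accepting vs non-accepting: {q0,q2,q4,q7,q8,q11} | {q1,q3,q6,q9,q10}.
On input 0, block {q0,q2,q4,q7,q8,q11} splits into {q0,q2,q7,q11} and {q4,q8}.
On input 0, block {q1,q3,q6,q9,q10} splits into {q1,q3,q6} and {q9,q10}.
Refine {q1,q3,q6} on symbol 0: members go to different blocks, giving {q1,q6} and {q3}.
Refine {q0,q2,q7,q11} on symbol 1: members go to different blocks, giving {q0,q2,q7} and {q11}.
Split {q9,q10} by δ(·,0) → {q9} and {q10}.
The partition is now stable with 7 blocks: {q0,q2,q7} | {q1,q6} | {q4,q8} | {q9} | {q3} | {q11} | {q10}.
q2 and q0 lie in the same block of the stable partition, so they are equivalent — no string distinguishes them.

Yes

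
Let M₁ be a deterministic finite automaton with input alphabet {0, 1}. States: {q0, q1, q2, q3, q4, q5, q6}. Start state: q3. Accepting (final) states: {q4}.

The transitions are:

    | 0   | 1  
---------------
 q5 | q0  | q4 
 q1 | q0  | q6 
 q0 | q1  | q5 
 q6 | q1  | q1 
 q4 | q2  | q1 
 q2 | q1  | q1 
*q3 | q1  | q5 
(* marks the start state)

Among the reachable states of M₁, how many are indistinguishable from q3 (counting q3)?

2

P0 = {q4} | {q0,q1,q2,q3,q5,q6}.
Split {q0,q1,q2,q3,q5,q6} by δ(·,1) → {q0,q1,q2,q3,q6} and {q5}.
Refine {q0,q1,q2,q3,q6} on symbol 1: members go to different blocks, giving {q1,q2,q6} and {q0,q3}.
On input 0, block {q1,q2,q6} splits into {q2,q6} and {q1}.
No further refinement is possible. Final partition (5 blocks): {q4} | {q2,q6} | {q5} | {q0,q3} | {q1}.
The equivalence class containing q3 is {q0,q3}, of size 2.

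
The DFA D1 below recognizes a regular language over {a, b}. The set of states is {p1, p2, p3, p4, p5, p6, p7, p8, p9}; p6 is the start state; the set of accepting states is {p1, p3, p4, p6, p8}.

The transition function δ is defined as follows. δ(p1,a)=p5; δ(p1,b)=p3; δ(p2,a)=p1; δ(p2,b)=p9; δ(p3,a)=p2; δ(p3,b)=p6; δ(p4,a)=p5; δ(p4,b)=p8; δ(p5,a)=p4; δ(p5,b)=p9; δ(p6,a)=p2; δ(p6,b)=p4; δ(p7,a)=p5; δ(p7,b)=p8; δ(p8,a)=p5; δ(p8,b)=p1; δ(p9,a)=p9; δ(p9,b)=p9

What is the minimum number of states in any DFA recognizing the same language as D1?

3

States {p7} cannot be reached from the start state, so discard them.
P0 = {p1,p3,p4,p6,p8} | {p2,p5,p9}.
On input a, block {p2,p5,p9} splits into {p2,p5} and {p9}.
The partition is now stable with 3 blocks: {p1,p3,p4,p6,p8} | {p2,p5} | {p9}.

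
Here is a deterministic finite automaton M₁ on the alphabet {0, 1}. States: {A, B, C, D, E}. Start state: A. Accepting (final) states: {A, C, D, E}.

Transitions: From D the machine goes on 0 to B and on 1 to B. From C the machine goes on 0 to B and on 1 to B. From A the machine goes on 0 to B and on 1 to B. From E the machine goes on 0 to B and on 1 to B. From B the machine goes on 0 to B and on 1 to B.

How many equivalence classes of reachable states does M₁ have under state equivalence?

2

Reachable states from the start: {A,B}. Unreachable: {C,D,E} — drop them.
Initial partition by acceptance: {A} | {B}.
The partition is now stable with 2 blocks: {A} | {B}.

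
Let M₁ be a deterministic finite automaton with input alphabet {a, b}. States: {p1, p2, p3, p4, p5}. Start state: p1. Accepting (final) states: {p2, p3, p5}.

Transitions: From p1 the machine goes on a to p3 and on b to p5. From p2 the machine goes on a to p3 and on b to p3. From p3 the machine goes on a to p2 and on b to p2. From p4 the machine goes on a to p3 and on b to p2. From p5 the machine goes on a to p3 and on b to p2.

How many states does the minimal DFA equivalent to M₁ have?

States {p4} cannot be reached from the start state, so discard them.
Start with accepting vs non-accepting: {p2,p3,p5} | {p1}.
The partition is now stable with 2 blocks: {p2,p3,p5} | {p1}.

2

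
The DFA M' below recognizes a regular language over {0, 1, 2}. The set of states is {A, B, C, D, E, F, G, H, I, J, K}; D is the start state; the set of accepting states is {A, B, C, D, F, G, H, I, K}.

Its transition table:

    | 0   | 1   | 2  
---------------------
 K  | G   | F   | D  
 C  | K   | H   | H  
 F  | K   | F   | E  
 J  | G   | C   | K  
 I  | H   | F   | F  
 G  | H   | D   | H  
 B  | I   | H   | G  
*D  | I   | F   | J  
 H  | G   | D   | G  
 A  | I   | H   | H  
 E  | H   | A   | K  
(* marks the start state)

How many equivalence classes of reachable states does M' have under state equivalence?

States {B} cannot be reached from the start state, so discard them.
Start with accepting vs non-accepting: {A,C,D,F,G,H,I,K} | {E,J}.
Split {A,C,D,F,G,H,I,K} by δ(·,2) → {A,C,G,H,I,K} and {D,F}.
Split {A,C,G,H,I,K} by δ(·,1) → {G,H,I,K} and {A,C}.
Split {G,H,I,K} by δ(·,2) → {G,H} and {I,K}.
The partition is now stable with 5 blocks: {G,H} | {E,J} | {D,F} | {A,C} | {I,K}.

5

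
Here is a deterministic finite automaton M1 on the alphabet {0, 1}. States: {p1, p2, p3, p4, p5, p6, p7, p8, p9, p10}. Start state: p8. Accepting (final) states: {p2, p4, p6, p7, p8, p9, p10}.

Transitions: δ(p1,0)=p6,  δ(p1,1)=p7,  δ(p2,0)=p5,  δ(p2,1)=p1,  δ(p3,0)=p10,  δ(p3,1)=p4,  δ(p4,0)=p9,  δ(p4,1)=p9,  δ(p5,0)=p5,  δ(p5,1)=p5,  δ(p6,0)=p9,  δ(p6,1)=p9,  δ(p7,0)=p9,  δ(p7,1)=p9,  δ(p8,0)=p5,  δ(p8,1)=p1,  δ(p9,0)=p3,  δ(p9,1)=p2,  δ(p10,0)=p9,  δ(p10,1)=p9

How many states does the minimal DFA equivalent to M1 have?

All states are reachable from the start state.
Start with accepting vs non-accepting: {p2,p4,p6,p7,p8,p9,p10} | {p1,p3,p5}.
Split {p2,p4,p6,p7,p8,p9,p10} by δ(·,0) → {p4,p6,p7,p10} and {p2,p8,p9}.
On input 0, block {p1,p3,p5} splits into {p1,p3} and {p5}.
Split {p2,p8,p9} by δ(·,0) → {p2,p8} and {p9}.
The partition is now stable with 5 blocks: {p4,p6,p7,p10} | {p1,p3} | {p2,p8} | {p5} | {p9}.

5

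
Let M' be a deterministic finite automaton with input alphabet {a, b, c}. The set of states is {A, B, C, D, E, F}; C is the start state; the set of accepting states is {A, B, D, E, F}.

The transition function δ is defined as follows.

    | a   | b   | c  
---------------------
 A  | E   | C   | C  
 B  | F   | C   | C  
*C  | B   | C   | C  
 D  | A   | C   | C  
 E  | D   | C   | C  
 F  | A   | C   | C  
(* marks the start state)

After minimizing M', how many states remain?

2

All states are reachable from the start state.
Initial partition by acceptance: {A,B,D,E,F} | {C}.
The partition is now stable with 2 blocks: {A,B,D,E,F} | {C}.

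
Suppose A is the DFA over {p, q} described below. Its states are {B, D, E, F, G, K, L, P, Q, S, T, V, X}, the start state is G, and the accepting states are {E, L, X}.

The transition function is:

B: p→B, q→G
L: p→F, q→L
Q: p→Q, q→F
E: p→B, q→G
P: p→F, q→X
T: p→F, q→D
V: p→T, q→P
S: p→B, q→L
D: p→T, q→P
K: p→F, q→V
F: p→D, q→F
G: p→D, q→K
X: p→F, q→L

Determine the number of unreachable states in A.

Starting at G and following transitions, the reachable set is {D, F, G, K, L, P, T, V, X}. That leaves B, E, Q, S unreachable — 4 in total.

4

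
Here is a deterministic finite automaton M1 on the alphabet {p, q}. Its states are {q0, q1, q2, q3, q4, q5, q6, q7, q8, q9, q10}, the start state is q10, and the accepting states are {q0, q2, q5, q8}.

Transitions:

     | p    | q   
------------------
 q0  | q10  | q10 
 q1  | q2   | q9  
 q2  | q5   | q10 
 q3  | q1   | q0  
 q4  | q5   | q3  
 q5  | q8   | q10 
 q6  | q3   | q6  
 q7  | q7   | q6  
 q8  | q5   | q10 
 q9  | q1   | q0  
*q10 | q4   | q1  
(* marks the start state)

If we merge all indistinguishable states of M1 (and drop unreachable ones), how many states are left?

5

Reachable states from the start: {q0,q1,q2,q3,q4,q5,q8,q9,q10}. Unreachable: {q6,q7} — drop them.
Start with accepting vs non-accepting: {q0,q2,q5,q8} | {q1,q3,q4,q9,q10}.
Refine {q0,q2,q5,q8} on symbol p: members go to different blocks, giving {q2,q5,q8} and {q0}.
On input p, block {q1,q3,q4,q9,q10} splits into {q3,q9,q10} and {q1,q4}.
Refine {q3,q9,q10} on symbol q: members go to different blocks, giving {q3,q9} and {q10}.
The partition is now stable with 5 blocks: {q2,q5,q8} | {q3,q9} | {q0} | {q1,q4} | {q10}.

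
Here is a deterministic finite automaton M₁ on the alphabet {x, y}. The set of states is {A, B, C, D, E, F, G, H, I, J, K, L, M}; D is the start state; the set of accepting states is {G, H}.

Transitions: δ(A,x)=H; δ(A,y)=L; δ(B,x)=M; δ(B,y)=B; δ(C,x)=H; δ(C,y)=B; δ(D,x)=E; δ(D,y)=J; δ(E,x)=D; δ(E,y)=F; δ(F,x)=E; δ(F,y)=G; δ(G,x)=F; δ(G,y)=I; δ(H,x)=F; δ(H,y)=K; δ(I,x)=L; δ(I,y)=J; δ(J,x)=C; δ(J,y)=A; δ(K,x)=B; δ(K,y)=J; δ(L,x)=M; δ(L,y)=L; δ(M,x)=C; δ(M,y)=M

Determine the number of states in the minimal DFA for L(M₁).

All states are reachable from the start state.
Initial partition by acceptance: {G,H} | {A,B,C,D,E,F,I,J,K,L,M}.
On input x, block {A,B,C,D,E,F,I,J,K,L,M} splits into {B,D,E,F,I,J,K,L,M} and {A,C}.
Split {B,D,E,F,I,J,K,L,M} by δ(·,x) → {B,D,E,F,I,K,L} and {J,M}.
On input x, block {B,D,E,F,I,K,L} splits into {D,E,F,I,K} and {B,L}.
On input x, block {D,E,F,I,K} splits into {D,E,F} and {I,K}.
Split {D,E,F} by δ(·,y) → {D} and {E} and {F}.
Refine {J,M} on symbol y: members go to different blocks, giving {J} and {M}.
Stable partition: {G,H} | {D} | {A,C} | {J} | {B,L} | {I,K} | {E} | {F} | {M} — 9 equivalence classes.

9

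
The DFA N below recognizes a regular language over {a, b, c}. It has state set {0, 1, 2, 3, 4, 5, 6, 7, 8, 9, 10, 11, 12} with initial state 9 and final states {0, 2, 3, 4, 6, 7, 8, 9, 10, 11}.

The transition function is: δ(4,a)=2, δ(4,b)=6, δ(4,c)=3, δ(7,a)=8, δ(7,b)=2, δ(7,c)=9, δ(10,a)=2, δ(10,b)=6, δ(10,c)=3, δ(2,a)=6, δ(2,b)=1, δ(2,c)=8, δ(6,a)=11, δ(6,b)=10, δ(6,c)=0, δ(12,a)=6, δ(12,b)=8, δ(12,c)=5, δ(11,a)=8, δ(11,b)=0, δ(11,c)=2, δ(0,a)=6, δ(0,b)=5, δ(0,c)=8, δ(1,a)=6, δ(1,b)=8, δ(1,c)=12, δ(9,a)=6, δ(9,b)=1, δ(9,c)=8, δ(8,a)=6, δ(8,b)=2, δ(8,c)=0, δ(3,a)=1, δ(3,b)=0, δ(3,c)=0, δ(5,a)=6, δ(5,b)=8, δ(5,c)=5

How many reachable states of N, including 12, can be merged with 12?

3

States {4,7} cannot be reached from the start state, so discard them.
Start with accepting vs non-accepting: {0,2,3,6,8,9,10,11} | {1,5,12}.
Split {0,2,3,6,8,9,10,11} by δ(·,a) → {0,2,6,8,9,10,11} and {3}.
On input b, block {0,2,6,8,9,10,11} splits into {6,8,10,11} and {0,2,9}.
Refine {6,8,10,11} on symbol a: members go to different blocks, giving {6,8,11} and {10}.
Refine {6,8,11} on symbol b: members go to different blocks, giving {8,11} and {6}.
On input a, block {8,11} splits into {8} and {11}.
Stable partition: {8} | {1,5,12} | {3} | {0,2,9} | {10} | {6} | {11} — 7 equivalence classes.
The equivalence class containing 12 is {1,5,12}, of size 3.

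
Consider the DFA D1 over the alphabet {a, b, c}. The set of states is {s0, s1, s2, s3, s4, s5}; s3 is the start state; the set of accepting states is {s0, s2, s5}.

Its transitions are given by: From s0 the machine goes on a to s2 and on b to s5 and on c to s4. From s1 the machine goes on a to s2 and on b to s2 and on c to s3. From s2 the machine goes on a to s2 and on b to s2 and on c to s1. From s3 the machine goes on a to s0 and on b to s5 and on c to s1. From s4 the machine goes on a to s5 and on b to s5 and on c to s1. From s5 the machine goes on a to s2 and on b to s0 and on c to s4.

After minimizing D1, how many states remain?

2

Start with accepting vs non-accepting: {s0,s2,s5} | {s1,s3,s4}.
No further refinement is possible. Final partition (2 blocks): {s0,s2,s5} | {s1,s3,s4}.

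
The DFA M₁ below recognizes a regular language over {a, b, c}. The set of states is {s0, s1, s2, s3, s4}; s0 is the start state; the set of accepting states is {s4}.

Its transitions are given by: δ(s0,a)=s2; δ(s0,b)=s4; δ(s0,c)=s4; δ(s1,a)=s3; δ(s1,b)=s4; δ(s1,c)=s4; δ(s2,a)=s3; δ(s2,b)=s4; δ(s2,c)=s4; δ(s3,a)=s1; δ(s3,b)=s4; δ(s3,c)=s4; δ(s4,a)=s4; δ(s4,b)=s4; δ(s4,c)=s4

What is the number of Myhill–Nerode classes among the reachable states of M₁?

P0 = {s4} | {s0,s1,s2,s3}.
The partition is now stable with 2 blocks: {s4} | {s0,s1,s2,s3}.

2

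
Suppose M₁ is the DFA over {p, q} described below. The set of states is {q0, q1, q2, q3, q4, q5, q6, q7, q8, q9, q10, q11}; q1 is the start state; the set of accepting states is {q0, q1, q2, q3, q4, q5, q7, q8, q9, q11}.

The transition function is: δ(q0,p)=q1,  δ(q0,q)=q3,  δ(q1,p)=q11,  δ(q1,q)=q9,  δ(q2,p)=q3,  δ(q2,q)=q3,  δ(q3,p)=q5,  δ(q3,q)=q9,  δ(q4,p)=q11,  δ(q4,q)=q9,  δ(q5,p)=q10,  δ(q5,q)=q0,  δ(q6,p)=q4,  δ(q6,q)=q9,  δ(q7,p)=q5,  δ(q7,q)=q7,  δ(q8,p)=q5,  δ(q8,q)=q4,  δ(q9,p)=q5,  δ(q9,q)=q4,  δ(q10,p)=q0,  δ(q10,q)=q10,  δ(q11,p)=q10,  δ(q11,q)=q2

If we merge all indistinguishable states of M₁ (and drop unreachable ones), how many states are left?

States {q6,q7,q8} cannot be reached from the start state, so discard them.
P0 = {q0,q1,q2,q3,q4,q5,q9,q11} | {q10}.
On input p, block {q0,q1,q2,q3,q4,q5,q9,q11} splits into {q0,q1,q2,q3,q4,q9} and {q5,q11}.
Split {q0,q1,q2,q3,q4,q9} by δ(·,p) → {q1,q3,q4,q9} and {q0,q2}.
Stable partition: {q1,q3,q4,q9} | {q10} | {q5,q11} | {q0,q2} — 4 equivalence classes.

4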